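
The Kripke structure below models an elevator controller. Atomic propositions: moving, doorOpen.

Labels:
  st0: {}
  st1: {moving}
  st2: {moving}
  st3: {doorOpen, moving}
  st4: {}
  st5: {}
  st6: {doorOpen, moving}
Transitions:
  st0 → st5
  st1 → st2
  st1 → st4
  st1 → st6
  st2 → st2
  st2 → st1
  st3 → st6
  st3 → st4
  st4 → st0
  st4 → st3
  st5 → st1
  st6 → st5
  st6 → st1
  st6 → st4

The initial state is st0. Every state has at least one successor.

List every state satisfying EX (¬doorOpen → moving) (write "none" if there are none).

{st1, st2, st3, st4, st5, st6}

States satisfying ¬doorOpen → moving: {st1, st2, st3, st6}.
States satisfying EX (¬doorOpen → moving): {st1, st2, st3, st4, st5, st6}.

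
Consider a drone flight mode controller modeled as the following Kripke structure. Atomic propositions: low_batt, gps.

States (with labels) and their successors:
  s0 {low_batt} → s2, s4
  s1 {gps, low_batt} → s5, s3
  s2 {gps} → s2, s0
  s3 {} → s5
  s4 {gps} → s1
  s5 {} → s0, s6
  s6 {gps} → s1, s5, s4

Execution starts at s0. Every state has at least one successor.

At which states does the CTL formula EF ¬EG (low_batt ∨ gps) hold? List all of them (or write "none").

{s0, s1, s2, s3, s4, s5, s6}

States satisfying ¬EG (low_batt ∨ gps): {s1, s3, s4, s5, s6}.
States satisfying EF ¬EG (low_batt ∨ gps): {s0, s1, s2, s3, s4, s5, s6}.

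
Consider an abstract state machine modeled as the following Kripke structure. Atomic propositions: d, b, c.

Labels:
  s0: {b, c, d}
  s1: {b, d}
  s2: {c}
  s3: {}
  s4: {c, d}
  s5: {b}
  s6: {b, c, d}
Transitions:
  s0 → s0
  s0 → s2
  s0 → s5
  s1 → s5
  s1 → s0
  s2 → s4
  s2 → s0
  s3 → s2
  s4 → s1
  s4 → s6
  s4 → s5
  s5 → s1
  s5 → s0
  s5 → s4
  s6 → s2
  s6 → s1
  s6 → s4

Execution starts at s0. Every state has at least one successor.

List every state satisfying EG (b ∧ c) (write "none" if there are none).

{s0}

States satisfying b ∧ c: {s0, s6}.
States satisfying EG (b ∧ c): {s0}.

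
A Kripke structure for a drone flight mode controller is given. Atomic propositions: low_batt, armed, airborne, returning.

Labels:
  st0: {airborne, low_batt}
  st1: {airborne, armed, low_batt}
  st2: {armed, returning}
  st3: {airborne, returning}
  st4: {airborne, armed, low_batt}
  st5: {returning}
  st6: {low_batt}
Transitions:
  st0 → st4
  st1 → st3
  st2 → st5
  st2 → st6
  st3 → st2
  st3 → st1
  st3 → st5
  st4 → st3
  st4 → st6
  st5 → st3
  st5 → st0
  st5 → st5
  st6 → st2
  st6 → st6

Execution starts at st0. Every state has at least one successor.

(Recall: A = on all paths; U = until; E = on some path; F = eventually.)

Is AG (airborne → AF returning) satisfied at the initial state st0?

States satisfying airborne → AF returning: {st1, st2, st3, st5, st6}.
States satisfying AG (airborne → AF returning): ∅.
st0 is reachable from st0 and violates airborne → AF returning, so AG fails at st0.
st0 ∉ Sat(AG (airborne → AF returning)).

Does not hold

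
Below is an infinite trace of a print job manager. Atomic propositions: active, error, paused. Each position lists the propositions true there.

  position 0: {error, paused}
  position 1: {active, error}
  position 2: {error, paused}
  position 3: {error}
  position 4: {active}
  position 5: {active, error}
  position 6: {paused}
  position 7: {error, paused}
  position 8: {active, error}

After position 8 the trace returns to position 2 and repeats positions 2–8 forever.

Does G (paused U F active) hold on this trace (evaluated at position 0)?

paused U F active holds at every position 0..8, and those are all positions ever visited, so G (paused U F active) holds.

Yes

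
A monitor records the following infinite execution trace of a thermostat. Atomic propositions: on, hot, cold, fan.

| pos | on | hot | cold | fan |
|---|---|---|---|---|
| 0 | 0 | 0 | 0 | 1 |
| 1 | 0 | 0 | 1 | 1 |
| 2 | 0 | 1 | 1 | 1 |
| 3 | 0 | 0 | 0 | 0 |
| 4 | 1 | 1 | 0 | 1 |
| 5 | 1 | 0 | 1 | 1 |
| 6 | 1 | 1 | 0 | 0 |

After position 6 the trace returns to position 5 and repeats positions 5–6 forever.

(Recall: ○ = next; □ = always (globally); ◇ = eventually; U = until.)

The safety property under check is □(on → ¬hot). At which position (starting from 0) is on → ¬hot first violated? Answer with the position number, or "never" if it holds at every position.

4

Check on → ¬hot at each position in order: 0 ✓, 1 ✓, 2 ✓, 3 ✓.
At position 4 the labels are {fan, hot, on}, so on → ¬hot is false there. This is the first violation.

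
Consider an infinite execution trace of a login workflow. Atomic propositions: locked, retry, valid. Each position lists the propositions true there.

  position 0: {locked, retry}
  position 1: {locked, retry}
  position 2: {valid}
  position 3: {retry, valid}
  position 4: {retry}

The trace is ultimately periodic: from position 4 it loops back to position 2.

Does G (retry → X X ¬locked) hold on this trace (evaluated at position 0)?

retry → X X ¬locked holds at every position 0..4, and those are all positions ever visited, so G (retry → X X ¬locked) holds.
Positions where retry holds: 0, 1, 3, 4.
Check X X ¬locked at each: 0→ok, 1→ok, 3→ok, 4→ok.

Yes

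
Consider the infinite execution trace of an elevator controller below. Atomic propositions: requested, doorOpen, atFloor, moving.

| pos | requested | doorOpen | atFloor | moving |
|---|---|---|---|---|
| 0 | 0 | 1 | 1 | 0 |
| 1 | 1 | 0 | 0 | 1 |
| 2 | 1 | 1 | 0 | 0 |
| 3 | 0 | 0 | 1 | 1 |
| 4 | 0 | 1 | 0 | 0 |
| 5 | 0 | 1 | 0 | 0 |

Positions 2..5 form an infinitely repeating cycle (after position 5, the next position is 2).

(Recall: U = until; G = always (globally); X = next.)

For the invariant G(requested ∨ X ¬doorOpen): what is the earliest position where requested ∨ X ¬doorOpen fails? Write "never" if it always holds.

3

Check requested ∨ X ¬doorOpen at each position in order: 0 ✓, 1 ✓, 2 ✓.
At position 3 the labels are {atFloor, moving} and the next position 4 has {doorOpen}, so requested ∨ X ¬doorOpen is false there. This is the first violation.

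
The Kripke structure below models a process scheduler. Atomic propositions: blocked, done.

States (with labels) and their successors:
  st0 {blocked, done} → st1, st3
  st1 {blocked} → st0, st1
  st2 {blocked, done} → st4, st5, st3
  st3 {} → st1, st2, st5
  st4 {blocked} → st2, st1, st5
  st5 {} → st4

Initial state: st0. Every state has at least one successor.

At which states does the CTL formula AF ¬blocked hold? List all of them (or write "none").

States satisfying ¬blocked: {st3, st5}.
States satisfying AF ¬blocked: {st3, st5}.

{st3, st5}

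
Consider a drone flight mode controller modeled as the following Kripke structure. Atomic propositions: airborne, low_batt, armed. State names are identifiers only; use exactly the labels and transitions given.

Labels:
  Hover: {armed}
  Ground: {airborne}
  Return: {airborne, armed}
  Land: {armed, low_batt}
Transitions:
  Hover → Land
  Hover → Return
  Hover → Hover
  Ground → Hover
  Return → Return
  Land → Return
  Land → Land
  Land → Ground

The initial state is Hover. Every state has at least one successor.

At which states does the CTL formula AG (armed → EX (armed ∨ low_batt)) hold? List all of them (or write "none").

States satisfying armed → EX (armed ∨ low_batt): {Hover, Ground, Return, Land}.
States satisfying AG (armed → EX (armed ∨ low_batt)): {Hover, Ground, Return, Land}.

{Hover, Ground, Return, Land}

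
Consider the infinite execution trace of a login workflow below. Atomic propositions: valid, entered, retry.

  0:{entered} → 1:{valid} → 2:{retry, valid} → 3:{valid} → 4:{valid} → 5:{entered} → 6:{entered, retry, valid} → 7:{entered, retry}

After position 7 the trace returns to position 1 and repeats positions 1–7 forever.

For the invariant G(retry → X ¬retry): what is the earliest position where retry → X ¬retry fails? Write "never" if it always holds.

Check retry → X ¬retry at each position in order: 0 ✓, 1 ✓, 2 ✓, 3 ✓, 4 ✓, 5 ✓.
At position 6 the labels are {entered, retry, valid} and the next position 7 has {entered, retry}, so retry → X ¬retry is false there. This is the first violation.

6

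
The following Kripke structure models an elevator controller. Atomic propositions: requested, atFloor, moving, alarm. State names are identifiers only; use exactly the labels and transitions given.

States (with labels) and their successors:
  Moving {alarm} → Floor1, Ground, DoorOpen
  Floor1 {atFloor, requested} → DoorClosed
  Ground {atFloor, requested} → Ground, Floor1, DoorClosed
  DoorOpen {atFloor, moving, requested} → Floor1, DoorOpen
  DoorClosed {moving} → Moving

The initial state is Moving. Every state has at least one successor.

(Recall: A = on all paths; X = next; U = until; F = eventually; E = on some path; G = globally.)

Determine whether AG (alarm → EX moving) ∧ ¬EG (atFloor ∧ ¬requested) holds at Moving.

Satisfied

States satisfying alarm → EX moving: {Moving, Floor1, Ground, DoorOpen, DoorClosed}.
States satisfying AG (alarm → EX moving): {Moving, Floor1, Ground, DoorOpen, DoorClosed}.
States satisfying atFloor ∧ ¬requested: ∅.
States satisfying EG (atFloor ∧ ¬requested): ∅.
States satisfying ¬EG (atFloor ∧ ¬requested): {Moving, Floor1, Ground, DoorOpen, DoorClosed}.
States satisfying AG (alarm → EX moving) ∧ ¬EG (atFloor ∧ ¬requested): {Moving, Floor1, Ground, DoorOpen, DoorClosed}.
Moving ∈ Sat(AG (alarm → EX moving) ∧ ¬EG (atFloor ∧ ¬requested)).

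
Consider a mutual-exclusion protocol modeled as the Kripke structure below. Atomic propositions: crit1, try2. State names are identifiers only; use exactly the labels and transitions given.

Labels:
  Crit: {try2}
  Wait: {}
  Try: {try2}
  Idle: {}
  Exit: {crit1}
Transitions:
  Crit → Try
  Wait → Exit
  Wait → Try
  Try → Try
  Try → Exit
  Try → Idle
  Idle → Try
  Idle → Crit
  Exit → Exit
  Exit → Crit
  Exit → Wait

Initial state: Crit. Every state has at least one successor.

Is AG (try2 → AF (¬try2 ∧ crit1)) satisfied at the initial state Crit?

States satisfying try2 → AF (¬try2 ∧ crit1): {Wait, Idle, Exit}.
States satisfying AG (try2 → AF (¬try2 ∧ crit1)): ∅.
Crit is reachable from Crit and violates try2 → AF (¬try2 ∧ crit1), so AG fails at Crit.
Crit ∉ Sat(AG (try2 → AF (¬try2 ∧ crit1))).

Does not hold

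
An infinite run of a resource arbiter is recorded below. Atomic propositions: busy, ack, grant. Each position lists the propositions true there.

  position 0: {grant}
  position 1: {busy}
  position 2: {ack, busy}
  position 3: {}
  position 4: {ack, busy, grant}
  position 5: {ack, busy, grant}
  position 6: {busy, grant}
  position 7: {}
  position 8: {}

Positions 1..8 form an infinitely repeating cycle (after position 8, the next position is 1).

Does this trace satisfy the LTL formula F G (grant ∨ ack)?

G (grant ∨ ack) is false at every position 0..8, so it never becomes true and F G (grant ∨ ack) fails.

Violated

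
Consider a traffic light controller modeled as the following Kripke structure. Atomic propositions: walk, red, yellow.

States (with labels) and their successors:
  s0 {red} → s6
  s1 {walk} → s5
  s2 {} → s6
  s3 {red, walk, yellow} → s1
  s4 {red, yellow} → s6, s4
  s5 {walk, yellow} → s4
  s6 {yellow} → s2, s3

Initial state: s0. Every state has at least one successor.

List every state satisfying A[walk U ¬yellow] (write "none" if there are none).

States satisfying walk: {s1, s3, s5}.
States satisfying ¬yellow: {s0, s1, s2}.
States satisfying A[walk U ¬yellow]: {s0, s1, s2, s3}.

{s0, s1, s2, s3}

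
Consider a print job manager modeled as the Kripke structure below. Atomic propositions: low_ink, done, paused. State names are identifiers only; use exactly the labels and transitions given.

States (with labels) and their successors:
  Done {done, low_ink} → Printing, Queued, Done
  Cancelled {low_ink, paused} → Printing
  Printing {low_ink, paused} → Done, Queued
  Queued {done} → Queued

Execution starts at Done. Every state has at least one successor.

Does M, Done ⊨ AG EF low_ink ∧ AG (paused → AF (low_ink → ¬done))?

Violated

States satisfying EF low_ink: {Done, Cancelled, Printing}.
States satisfying AG EF low_ink: ∅.
States satisfying paused → AF (low_ink → ¬done): {Done, Cancelled, Printing, Queued}.
States satisfying AG (paused → AF (low_ink → ¬done)): {Done, Cancelled, Printing, Queued}.
States satisfying AG EF low_ink ∧ AG (paused → AF (low_ink → ¬done)): ∅.
Done ∉ Sat(AG EF low_ink ∧ AG (paused → AF (low_ink → ¬done))).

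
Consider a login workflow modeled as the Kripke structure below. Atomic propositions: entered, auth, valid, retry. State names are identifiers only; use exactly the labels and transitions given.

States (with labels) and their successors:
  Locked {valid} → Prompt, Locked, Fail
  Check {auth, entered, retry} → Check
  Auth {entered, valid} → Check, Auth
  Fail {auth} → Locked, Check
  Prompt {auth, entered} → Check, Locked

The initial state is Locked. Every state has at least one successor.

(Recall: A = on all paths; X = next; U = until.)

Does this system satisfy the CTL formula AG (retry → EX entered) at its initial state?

States satisfying retry → EX entered: {Locked, Check, Auth, Fail, Prompt}.
States satisfying AG (retry → EX entered): {Locked, Check, Auth, Fail, Prompt}.
Every state reachable from Locked satisfies retry → EX entered.
Locked ∈ Sat(AG (retry → EX entered)).

Yes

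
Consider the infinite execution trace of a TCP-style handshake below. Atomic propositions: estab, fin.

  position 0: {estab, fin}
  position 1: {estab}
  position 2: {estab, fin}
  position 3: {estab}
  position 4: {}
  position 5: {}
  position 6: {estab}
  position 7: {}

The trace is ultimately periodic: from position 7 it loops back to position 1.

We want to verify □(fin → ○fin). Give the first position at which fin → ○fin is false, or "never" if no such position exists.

At position 0 the labels are {estab, fin} and the next position 1 has {estab}, so fin → ○fin is false there. This is the first violation.

0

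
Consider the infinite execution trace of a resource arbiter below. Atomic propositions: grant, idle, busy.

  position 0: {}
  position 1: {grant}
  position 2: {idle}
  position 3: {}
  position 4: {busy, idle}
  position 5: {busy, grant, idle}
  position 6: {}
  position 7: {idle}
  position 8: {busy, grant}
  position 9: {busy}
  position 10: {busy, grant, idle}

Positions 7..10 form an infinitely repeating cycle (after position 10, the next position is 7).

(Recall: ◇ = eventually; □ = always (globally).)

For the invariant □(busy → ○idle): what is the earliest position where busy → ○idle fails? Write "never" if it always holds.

5

Check busy → ○idle at each position in order: 0 ✓, 1 ✓, 2 ✓, 3 ✓, 4 ✓.
At position 5 the labels are {busy, grant, idle} and the next position 6 has {}, so busy → ○idle is false there. This is the first violation.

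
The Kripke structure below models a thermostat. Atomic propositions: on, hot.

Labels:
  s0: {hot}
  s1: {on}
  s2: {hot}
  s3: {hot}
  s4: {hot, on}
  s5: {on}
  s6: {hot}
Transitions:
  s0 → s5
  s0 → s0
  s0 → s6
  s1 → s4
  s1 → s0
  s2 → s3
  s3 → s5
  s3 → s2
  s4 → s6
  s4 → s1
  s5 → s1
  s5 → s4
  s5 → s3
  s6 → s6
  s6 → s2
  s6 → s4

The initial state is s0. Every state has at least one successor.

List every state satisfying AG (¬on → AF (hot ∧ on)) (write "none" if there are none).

none

States satisfying ¬on → AF (hot ∧ on): {s1, s4, s5}.
States satisfying AG (¬on → AF (hot ∧ on)): ∅.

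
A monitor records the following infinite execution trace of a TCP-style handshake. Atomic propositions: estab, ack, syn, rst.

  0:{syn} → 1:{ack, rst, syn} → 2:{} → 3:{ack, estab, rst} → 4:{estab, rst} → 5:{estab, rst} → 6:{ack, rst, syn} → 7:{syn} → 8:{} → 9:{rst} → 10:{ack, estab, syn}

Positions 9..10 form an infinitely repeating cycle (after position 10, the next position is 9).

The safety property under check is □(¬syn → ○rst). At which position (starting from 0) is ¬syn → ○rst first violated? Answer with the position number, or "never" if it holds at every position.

9

Check ¬syn → ○rst at each position in order: 0 ✓, 1 ✓, 2 ✓, 3 ✓, 4 ✓, 5 ✓, 6 ✓, 7 ✓, 8 ✓.
At position 9 the labels are {rst} and the next position 10 has {ack, estab, syn}, so ¬syn → ○rst is false there. This is the first violation.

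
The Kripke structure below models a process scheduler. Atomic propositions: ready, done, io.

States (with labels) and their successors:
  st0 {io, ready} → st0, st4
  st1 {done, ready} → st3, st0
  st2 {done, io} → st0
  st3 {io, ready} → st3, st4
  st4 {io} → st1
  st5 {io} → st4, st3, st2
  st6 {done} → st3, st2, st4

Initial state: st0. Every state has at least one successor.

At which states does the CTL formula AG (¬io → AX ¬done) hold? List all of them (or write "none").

States satisfying ¬io → AX ¬done: {st0, st1, st2, st3, st4, st5}.
States satisfying AG (¬io → AX ¬done): {st0, st1, st2, st3, st4, st5}.

{st0, st1, st2, st3, st4, st5}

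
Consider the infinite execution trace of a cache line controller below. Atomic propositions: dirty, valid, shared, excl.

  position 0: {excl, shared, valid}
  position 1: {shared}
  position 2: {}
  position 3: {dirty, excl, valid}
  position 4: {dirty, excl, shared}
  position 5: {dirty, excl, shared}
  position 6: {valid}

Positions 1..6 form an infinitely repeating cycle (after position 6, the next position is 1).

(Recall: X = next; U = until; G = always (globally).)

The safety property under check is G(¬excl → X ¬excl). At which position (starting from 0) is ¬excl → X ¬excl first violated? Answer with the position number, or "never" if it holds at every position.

2

Check ¬excl → X ¬excl at each position in order: 0 ✓, 1 ✓.
At position 2 the labels are {} and the next position 3 has {dirty, excl, valid}, so ¬excl → X ¬excl is false there. This is the first violation.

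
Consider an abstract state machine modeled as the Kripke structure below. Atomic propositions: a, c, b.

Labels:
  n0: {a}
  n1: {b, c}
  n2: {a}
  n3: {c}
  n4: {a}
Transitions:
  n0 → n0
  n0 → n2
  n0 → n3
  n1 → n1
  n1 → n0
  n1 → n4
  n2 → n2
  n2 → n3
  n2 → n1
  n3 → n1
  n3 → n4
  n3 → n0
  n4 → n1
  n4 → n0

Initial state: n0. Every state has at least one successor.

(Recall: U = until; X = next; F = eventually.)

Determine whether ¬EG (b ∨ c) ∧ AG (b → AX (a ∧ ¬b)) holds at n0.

No

States satisfying b ∨ c: {n1, n3}.
States satisfying EG (b ∨ c): {n1, n3}.
States satisfying ¬EG (b ∨ c): {n0, n2, n4}.
States satisfying b → AX (a ∧ ¬b): {n0, n2, n3, n4}.
States satisfying AG (b → AX (a ∧ ¬b)): ∅.
States satisfying ¬EG (b ∨ c) ∧ AG (b → AX (a ∧ ¬b)): ∅.
n0 ∉ Sat(¬EG (b ∨ c) ∧ AG (b → AX (a ∧ ¬b))).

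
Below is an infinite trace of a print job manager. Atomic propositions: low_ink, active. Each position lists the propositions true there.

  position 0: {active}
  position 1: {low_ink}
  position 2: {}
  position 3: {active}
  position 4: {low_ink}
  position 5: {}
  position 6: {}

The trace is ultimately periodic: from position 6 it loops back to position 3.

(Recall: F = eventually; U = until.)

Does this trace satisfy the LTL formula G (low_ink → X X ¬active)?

low_ink → X X ¬active must hold at every position from 0 onward. It fails at position 1, so G (low_ink → X X ¬active) is false.
Positions where low_ink holds: 1, 4.
Check X X ¬active at each: 1→fails, 4→ok.

Does not hold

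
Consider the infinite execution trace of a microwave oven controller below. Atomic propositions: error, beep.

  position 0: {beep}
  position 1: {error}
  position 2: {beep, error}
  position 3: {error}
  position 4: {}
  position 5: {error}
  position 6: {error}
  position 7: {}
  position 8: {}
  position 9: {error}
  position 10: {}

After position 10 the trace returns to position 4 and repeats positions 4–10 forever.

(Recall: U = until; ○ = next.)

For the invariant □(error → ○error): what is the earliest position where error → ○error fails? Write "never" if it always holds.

Check error → ○error at each position in order: 0 ✓, 1 ✓, 2 ✓.
At position 3 the labels are {error} and the next position 4 has {}, so error → ○error is false there. This is the first violation.

3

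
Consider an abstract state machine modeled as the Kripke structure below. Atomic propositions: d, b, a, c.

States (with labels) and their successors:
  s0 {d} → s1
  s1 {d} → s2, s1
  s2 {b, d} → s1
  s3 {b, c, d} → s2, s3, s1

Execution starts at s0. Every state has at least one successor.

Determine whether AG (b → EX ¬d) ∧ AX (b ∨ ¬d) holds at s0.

Violated

States satisfying b → EX ¬d: {s0, s1}.
States satisfying AG (b → EX ¬d): ∅.
States satisfying b ∨ ¬d: {s2, s3}.
States satisfying AX (b ∨ ¬d): ∅.
States satisfying AG (b → EX ¬d) ∧ AX (b ∨ ¬d): ∅.
s0 ∉ Sat(AG (b → EX ¬d) ∧ AX (b ∨ ¬d)).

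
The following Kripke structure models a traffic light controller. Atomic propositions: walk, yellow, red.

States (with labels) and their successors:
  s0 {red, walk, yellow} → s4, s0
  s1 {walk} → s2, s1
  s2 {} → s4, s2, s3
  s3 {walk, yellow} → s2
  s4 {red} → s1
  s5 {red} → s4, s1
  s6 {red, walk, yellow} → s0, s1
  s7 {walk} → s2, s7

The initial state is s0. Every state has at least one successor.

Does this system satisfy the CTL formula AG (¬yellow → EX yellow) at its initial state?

States satisfying ¬yellow → EX yellow: {s0, s2, s3, s6}.
States satisfying AG (¬yellow → EX yellow): ∅.
s1 is reachable from s0 and violates ¬yellow → EX yellow, so AG fails at s0.
s0 ∉ Sat(AG (¬yellow → EX yellow)).

Does not hold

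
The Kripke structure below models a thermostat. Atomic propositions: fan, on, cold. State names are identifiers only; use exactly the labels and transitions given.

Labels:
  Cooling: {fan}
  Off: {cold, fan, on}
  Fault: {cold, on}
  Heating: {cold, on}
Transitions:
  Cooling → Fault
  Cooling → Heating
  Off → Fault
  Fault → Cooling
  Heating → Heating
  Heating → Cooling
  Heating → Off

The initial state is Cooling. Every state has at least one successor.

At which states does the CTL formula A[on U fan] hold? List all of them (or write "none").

{Cooling, Off, Fault}

States satisfying on: {Off, Fault, Heating}.
States satisfying fan: {Cooling, Off}.
States satisfying A[on U fan]: {Cooling, Off, Fault}.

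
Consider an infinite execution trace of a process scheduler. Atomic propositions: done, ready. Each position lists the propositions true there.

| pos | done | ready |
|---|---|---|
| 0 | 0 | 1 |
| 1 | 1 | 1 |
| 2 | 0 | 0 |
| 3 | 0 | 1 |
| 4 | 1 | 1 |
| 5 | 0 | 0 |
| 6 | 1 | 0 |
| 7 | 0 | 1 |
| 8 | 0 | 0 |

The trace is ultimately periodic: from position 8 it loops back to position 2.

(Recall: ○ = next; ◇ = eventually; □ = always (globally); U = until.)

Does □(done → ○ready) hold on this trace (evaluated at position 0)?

done → ○ready must hold at every position from 0 onward. It fails at position 1, so □(done → ○ready) is false.
Positions where done holds: 1, 4, 6.
Check ○ready at each: 1→fails, 4→fails, 6→ok.

Violated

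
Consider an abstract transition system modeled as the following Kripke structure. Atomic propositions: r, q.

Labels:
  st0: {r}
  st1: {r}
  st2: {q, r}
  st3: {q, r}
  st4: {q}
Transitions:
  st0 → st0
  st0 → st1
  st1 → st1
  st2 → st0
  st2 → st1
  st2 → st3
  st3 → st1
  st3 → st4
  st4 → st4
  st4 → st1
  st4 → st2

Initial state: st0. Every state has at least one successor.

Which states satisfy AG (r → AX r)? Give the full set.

States satisfying r → AX r: {st0, st1, st2, st4}.
States satisfying AG (r → AX r): {st0, st1}.

{st0, st1}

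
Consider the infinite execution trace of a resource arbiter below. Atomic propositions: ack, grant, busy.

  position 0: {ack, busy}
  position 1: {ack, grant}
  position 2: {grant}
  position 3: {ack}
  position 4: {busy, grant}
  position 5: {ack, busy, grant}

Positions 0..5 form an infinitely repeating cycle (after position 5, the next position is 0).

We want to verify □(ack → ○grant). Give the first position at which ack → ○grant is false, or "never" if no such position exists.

Check ack → ○grant at each position in order: 0 ✓, 1 ✓, 2 ✓, 3 ✓, 4 ✓.
At position 5 the labels are {ack, busy, grant} and the next position 0 has {ack, busy}, so ack → ○grant is false there. This is the first violation.

5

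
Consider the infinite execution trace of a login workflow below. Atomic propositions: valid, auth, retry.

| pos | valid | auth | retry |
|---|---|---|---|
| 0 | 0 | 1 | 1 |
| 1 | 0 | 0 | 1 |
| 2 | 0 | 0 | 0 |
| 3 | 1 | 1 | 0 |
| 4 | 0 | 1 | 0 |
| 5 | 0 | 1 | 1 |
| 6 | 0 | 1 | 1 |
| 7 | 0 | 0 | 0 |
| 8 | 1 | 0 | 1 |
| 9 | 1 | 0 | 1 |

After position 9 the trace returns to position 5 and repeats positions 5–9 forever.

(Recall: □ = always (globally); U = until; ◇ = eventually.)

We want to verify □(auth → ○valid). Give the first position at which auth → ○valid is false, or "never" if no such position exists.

0

At position 0 the labels are {auth, retry} and the next position 1 has {retry}, so auth → ○valid is false there. This is the first violation.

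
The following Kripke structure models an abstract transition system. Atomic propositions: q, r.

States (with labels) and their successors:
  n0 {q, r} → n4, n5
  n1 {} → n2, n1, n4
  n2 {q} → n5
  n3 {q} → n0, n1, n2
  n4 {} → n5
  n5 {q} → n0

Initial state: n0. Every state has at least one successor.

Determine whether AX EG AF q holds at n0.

Satisfied

States satisfying EG AF q: {n0, n2, n3, n4, n5}.
States satisfying AX EG AF q: {n0, n2, n4, n5}.
n0 ∈ Sat(AX EG AF q).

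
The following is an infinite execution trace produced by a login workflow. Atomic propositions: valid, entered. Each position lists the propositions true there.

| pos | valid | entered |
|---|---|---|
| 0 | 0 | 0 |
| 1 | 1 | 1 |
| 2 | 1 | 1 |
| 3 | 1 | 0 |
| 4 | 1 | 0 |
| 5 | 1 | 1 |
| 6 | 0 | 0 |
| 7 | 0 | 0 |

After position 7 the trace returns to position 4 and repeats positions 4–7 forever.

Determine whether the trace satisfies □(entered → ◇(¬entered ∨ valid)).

entered → ◇(¬entered ∨ valid) holds at every position 0..7, and those are all positions ever visited, so □(entered → ◇(¬entered ∨ valid)) holds.
Positions where entered holds: 1, 2, 5.
Check ◇(¬entered ∨ valid) at each: 1→ok, 2→ok, 5→ok.

Satisfied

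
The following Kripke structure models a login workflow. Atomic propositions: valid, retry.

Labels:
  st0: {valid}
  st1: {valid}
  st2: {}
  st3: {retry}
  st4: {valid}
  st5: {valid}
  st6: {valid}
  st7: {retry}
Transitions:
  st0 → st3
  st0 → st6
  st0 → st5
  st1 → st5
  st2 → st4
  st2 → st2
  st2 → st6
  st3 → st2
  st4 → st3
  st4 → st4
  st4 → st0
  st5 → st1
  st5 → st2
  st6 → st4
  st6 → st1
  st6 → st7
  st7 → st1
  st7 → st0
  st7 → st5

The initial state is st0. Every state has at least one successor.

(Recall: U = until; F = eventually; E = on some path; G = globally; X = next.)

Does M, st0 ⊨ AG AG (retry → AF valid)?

No

States satisfying AG (retry → AF valid): ∅.
States satisfying AG AG (retry → AF valid): ∅.
st0 is reachable from st0 and violates AG (retry → AF valid), so AG fails at st0.
st0 ∉ Sat(AG AG (retry → AF valid)).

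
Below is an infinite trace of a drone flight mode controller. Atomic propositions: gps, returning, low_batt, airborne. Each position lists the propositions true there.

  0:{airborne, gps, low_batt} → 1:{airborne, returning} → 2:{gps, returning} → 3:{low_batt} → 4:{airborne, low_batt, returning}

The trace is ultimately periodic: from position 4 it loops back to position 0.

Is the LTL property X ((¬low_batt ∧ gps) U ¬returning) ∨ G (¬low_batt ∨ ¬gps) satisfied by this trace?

The position after 0 is 1; (¬low_batt ∧ gps) U ¬returning is false there.
¬low_batt ∨ ¬gps must hold at every position from 0 onward. It fails at position 0, so G (¬low_batt ∨ ¬gps) is false.
At position 0: X ((¬low_batt ∧ gps) U ¬returning) is false; G (¬low_batt ∨ ¬gps) is false; so X ((¬low_batt ∧ gps) U ¬returning) ∨ G (¬low_batt ∨ ¬gps) is false.

Does not hold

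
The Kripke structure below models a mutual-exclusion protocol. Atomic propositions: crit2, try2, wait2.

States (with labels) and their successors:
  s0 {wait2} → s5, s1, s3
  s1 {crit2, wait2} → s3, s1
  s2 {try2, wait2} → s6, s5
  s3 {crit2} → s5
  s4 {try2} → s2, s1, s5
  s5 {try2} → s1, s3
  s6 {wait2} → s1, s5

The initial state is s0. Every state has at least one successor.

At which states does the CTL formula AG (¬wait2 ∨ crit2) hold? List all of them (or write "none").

States satisfying ¬wait2 ∨ crit2: {s1, s3, s4, s5}.
States satisfying AG (¬wait2 ∨ crit2): {s1, s3, s5}.

{s1, s3, s5}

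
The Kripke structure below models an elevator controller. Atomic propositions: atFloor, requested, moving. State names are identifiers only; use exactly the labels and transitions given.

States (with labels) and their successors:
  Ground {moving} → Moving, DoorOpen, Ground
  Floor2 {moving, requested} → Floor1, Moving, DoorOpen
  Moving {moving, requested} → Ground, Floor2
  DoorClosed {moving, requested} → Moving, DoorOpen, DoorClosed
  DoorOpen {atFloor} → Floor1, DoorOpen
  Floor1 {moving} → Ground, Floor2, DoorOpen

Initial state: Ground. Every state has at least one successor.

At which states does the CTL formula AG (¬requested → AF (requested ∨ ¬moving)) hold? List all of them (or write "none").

States satisfying ¬requested → AF (requested ∨ ¬moving): {Floor2, Moving, DoorClosed, DoorOpen}.
States satisfying AG (¬requested → AF (requested ∨ ¬moving)): ∅.

none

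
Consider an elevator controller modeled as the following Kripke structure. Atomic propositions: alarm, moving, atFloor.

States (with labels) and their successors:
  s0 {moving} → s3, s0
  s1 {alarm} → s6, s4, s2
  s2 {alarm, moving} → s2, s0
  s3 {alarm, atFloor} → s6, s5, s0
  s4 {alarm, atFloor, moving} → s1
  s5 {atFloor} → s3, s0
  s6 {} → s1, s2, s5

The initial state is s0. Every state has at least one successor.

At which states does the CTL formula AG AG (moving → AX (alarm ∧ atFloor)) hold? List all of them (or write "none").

none

States satisfying AG (moving → AX (alarm ∧ atFloor)): ∅.
States satisfying AG AG (moving → AX (alarm ∧ atFloor)): ∅.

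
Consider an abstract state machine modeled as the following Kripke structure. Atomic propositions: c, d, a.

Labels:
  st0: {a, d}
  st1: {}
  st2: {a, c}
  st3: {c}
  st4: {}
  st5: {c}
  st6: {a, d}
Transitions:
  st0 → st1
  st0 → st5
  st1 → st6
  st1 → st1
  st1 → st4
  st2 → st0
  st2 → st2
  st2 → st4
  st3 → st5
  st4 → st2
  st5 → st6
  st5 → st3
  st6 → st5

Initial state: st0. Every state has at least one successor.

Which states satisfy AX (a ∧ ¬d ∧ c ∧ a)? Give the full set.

States satisfying a ∧ ¬d ∧ c ∧ a: {st2}.
States satisfying AX (a ∧ ¬d ∧ c ∧ a): {st4}.

{st4}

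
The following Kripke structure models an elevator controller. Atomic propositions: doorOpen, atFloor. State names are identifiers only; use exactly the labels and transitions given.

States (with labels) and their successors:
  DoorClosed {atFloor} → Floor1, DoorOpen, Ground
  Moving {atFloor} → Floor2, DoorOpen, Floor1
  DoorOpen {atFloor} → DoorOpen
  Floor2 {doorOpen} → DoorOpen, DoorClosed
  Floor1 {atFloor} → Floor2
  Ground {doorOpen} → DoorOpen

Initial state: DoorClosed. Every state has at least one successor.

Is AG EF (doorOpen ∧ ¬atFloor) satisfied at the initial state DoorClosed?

No

States satisfying EF (doorOpen ∧ ¬atFloor): {DoorClosed, Moving, Floor2, Floor1, Ground}.
States satisfying AG EF (doorOpen ∧ ¬atFloor): ∅.
DoorOpen is reachable from DoorClosed and violates EF (doorOpen ∧ ¬atFloor), so AG fails at DoorClosed.
DoorClosed ∉ Sat(AG EF (doorOpen ∧ ¬atFloor)).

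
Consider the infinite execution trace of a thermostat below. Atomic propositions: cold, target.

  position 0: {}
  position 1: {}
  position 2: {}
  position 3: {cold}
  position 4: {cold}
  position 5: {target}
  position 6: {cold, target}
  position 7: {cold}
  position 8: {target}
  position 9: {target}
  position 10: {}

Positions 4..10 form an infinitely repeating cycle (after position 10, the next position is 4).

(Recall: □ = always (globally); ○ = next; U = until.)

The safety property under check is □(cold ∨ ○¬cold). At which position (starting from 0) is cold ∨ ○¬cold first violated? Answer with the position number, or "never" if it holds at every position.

Check cold ∨ ○¬cold at each position in order: 0 ✓, 1 ✓.
At position 2 the labels are {} and the next position 3 has {cold}, so cold ∨ ○¬cold is false there. This is the first violation.

2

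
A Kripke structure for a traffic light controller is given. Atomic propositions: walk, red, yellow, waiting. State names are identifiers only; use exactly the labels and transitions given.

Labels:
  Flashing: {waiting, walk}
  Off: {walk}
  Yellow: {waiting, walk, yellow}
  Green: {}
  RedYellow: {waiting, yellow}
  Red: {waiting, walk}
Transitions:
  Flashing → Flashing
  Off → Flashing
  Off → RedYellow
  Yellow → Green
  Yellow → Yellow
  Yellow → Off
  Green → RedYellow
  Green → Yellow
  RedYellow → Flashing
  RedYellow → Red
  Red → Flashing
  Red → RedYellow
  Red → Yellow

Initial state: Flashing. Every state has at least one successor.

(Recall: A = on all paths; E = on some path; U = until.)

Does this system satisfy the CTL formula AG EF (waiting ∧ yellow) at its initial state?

States satisfying EF (waiting ∧ yellow): {Off, Yellow, Green, RedYellow, Red}.
States satisfying AG EF (waiting ∧ yellow): ∅.
Flashing is reachable from Flashing and violates EF (waiting ∧ yellow), so AG fails at Flashing.
Flashing ∉ Sat(AG EF (waiting ∧ yellow)).

Violated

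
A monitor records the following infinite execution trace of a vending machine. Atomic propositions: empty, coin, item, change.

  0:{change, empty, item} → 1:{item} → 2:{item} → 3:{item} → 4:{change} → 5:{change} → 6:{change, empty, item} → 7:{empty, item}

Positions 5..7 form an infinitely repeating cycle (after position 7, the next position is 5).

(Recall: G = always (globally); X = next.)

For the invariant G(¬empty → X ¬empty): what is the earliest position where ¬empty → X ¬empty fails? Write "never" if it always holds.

Check ¬empty → X ¬empty at each position in order: 0 ✓, 1 ✓, 2 ✓, 3 ✓, 4 ✓.
At position 5 the labels are {change} and the next position 6 has {change, empty, item}, so ¬empty → X ¬empty is false there. This is the first violation.

5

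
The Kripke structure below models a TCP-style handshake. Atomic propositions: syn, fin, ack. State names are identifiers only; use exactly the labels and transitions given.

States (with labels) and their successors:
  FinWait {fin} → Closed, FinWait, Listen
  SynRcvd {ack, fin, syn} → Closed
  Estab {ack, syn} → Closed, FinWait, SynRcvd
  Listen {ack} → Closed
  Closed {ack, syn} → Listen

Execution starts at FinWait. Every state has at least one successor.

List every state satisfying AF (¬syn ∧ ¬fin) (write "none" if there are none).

States satisfying ¬syn ∧ ¬fin: {Listen}.
States satisfying AF (¬syn ∧ ¬fin): {SynRcvd, Listen, Closed}.

{SynRcvd, Listen, Closed}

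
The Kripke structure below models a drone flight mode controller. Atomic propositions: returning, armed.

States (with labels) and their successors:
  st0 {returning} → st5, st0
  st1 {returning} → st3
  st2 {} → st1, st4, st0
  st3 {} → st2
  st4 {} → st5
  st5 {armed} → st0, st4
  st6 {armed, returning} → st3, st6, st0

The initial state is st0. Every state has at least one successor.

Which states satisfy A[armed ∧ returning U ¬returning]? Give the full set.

States satisfying armed ∧ returning: {st6}.
States satisfying ¬returning: {st2, st3, st4, st5}.
States satisfying A[armed ∧ returning U ¬returning]: {st2, st3, st4, st5}.

{st2, st3, st4, st5}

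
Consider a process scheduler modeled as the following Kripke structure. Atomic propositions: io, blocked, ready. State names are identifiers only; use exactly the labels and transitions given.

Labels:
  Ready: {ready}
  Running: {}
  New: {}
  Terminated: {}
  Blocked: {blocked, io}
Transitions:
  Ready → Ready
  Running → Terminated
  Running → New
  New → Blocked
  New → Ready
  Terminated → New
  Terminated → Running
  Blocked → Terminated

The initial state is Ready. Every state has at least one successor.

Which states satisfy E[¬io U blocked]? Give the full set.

{Running, New, Terminated, Blocked}

States satisfying ¬io: {Ready, Running, New, Terminated}.
States satisfying blocked: {Blocked}.
States satisfying E[¬io U blocked]: {Running, New, Terminated, Blocked}.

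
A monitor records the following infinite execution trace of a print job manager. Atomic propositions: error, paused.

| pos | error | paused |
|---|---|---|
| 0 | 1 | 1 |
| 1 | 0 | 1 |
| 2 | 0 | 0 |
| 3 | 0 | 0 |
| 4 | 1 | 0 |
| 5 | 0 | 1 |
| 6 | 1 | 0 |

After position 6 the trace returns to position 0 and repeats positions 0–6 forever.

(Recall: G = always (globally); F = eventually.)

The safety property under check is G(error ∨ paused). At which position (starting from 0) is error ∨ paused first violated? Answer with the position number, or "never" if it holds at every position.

Check error ∨ paused at each position in order: 0 ✓, 1 ✓.
At position 2 the labels are {}, so error ∨ paused is false there. This is the first violation.

2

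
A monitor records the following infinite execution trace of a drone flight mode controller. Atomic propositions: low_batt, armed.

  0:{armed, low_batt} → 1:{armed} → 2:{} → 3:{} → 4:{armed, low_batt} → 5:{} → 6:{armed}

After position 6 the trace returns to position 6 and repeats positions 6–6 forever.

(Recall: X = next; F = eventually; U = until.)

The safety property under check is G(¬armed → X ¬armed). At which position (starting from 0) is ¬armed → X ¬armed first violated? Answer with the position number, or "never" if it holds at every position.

Check ¬armed → X ¬armed at each position in order: 0 ✓, 1 ✓, 2 ✓.
At position 3 the labels are {} and the next position 4 has {armed, low_batt}, so ¬armed → X ¬armed is false there. This is the first violation.

3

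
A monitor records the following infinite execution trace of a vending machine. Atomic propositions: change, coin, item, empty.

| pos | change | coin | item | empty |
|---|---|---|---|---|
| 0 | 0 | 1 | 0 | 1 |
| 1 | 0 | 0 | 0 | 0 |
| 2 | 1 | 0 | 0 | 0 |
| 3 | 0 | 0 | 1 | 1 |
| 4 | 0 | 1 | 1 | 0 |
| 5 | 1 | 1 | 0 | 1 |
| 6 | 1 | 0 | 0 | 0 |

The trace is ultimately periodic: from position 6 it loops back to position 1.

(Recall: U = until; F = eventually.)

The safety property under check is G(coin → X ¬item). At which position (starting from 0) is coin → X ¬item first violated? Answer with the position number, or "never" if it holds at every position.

never

coin → X ¬item holds at every position 0..6, and those are all the positions the trace ever visits, so the invariant G(coin → X ¬item) is never violated.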